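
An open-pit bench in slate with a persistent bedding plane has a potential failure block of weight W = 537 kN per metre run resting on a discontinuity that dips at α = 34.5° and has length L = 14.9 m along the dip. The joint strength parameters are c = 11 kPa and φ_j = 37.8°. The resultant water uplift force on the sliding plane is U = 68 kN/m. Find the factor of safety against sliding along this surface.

Resolving the block weight along and normal to the plane and applying the Mohr–Coulomb strength on the joint:
N' = W cosα − U = 537·cos34.5° − 68 = 374.6 kN/m
Driving force T = W sinα = 537·sin34.5° = 304.2 kN/m
Resisting force R = c·L + N'·tanφ_j = 11·14.9 + 374.6·tan37.8° = 163.9 + 290.5 = 454.4 kN/m
FS = R / T = 454.4 / 304.2 = 1.494

FS = 1.49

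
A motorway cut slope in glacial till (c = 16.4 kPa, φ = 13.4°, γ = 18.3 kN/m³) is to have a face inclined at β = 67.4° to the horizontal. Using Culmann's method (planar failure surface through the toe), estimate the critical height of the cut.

H_c = 7.81 m

Culmann's analysis gives the critical failure plane at α_cr = (β + φ)/2 = (67.4 + 13.4)/2 = 40.4°, and the critical height
H_c = (4c/γ) · sinβ cosφ / [1 − cos(β − φ)]
    = (4·16.4/18.3) · sin67.4°·cos13.4° / [1 − cos(54.0°)]
    = 3.585 · 0.9232·0.9728 / [1 − 0.5878]
    = 3.585 · 0.8981 / 0.4122
    = 7.81 m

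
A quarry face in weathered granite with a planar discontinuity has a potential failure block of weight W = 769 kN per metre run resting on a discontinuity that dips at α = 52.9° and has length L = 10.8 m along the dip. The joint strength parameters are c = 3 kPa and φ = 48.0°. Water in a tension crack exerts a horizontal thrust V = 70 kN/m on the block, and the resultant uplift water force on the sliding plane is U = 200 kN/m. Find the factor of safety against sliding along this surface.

FS = 0.40

Resolving the block weight along and normal to the plane and applying the Mohr–Coulomb strength on the joint:
N' = W cosα − U − V sinα = 769·cos52.9° − 200 − 70·sin52.9° = 208.0 kN/m
Driving force T = W sinα + V cosα = 769·sin52.9° + 70·cos52.9° = 655.6 kN/m
Resisting force R = c·L + N'·tanφ = 3·10.8 + 208.0·tan48.0° = 32.4 + 231.0 = 263.4 kN/m
FS = R / T = 263.4 / 655.6 = 0.402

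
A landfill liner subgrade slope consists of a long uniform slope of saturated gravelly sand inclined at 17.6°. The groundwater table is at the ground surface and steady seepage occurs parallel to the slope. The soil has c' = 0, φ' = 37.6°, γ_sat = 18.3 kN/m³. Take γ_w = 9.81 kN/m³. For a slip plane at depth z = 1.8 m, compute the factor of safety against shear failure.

With seepage parallel to the slope and the water table at the surface, the effective normal stress on the slip plane uses the buoyant unit weight γ' = γ_sat − γ_w while the driving shear stress uses γ_sat:
FS = [c' + γ' z cos²β tanφ'] / [γ_sat z sinβ cosβ]
(For c' = 0 this reduces to FS = (γ'/γ_sat)·tanφ'/tanβ.)
γ' = 18.3 − 9.81 = 8.49 kN/m³
Numerator = 0.0 + 8.49·1.8·cos²17.6°·tan37.6° = 0.0 + 8.49·1.8·0.9086·0.7701 = 10.693 kPa
Denominator = 18.3·1.8·sin17.6°·cos17.6° = 18.3·1.8·0.3024·0.9532 = 9.494 kPa
FS = 10.693 / 9.494 = 1.126

FS = 1.13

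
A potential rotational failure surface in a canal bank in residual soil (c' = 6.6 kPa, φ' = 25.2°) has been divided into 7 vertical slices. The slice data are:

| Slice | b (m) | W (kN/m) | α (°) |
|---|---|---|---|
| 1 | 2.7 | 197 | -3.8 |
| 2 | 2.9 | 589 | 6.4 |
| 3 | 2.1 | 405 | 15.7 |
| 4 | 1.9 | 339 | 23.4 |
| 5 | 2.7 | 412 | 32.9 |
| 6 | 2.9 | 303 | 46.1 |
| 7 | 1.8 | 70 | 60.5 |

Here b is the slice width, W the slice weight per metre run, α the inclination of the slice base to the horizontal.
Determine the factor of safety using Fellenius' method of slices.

Ordinary method of slices: FS = Σ[c'·Δl_i + (W_i cosα_i)·tanφ'] / Σ W_i sinα_i, with Δl_i = b_i / cosα_i.
Slice 1: Δl = 2.7/cos(-3.8°) = 2.706 m; N'_1 = 197·cos(-3.8°) = 196.6; c'Δl = 17.86; W sinα = -13.1
Slice 2: Δl = 2.9/cos6.4° = 2.918 m; N'_2 = 589·cos6.4° = 585.3; c'Δl = 19.26; W sinα = 65.7
Slice 3: Δl = 2.1/cos15.7° = 2.181 m; N'_3 = 405·cos15.7° = 389.9; c'Δl = 14.40; W sinα = 109.6
Slice 4: Δl = 1.9/cos23.4° = 2.070 m; N'_4 = 339·cos23.4° = 311.1; c'Δl = 13.66; W sinα = 134.6
Slice 5: Δl = 2.7/cos32.9° = 3.216 m; N'_5 = 412·cos32.9° = 345.9; c'Δl = 21.22; W sinα = 223.8
Slice 6: Δl = 2.9/cos46.1° = 4.182 m; N'_6 = 303·cos46.1° = 210.1; c'Δl = 27.60; W sinα = 218.3
Slice 7: Δl = 1.8/cos60.5° = 3.655 m; N'_7 = 70·cos60.5° = 34.5; c'Δl = 24.13; W sinα = 60.9
Σc'Δl = 138.1 kN/m; ΣN' = 2073.4 kN/m; ΣW sinα = 799.9 kN/m
Resisting = 138.1 + 2073.4·tan25.2° = 138.1 + 975.7 = 1113.8 kN/m
FS = 1113.8 / 799.9 = 1.392

FS = 1.39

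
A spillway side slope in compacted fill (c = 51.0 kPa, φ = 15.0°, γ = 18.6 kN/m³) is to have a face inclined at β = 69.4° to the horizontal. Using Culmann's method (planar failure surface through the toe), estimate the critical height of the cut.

Culmann's analysis gives the critical failure plane at α_cr = (β + φ)/2 = (69.4 + 15.0)/2 = 42.2°, and the critical height
H_c = (4c/γ) · sinβ cosφ / [1 − cos(β − φ)]
    = (4·51.0/18.6) · sin69.4°·cos15.0° / [1 − cos(54.4°)]
    = 10.968 · 0.9361·0.9659 / [1 − 0.5821]
    = 10.968 · 0.9042 / 0.4179
    = 23.73 m

H_c = 23.73 m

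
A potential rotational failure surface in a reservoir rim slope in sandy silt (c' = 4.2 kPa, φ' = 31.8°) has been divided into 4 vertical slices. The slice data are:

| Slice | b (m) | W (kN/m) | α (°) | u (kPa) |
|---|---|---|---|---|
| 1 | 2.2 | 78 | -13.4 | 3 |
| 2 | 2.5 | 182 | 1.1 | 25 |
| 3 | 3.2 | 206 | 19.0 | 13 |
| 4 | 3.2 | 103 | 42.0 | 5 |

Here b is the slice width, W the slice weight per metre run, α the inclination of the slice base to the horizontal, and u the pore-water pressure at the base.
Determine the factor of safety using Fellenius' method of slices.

Ordinary method of slices: FS = Σ[c'·Δl_i + (W_i cosα_i − u_i·Δl_i)·tanφ'] / Σ W_i sinα_i, with Δl_i = b_i / cosα_i.
Slice 1: Δl = 2.2/cos(-13.4°) = 2.262 m; N'_1 = 78·cos(-13.4°) − 3·2.262 = 69.1; c'Δl = 9.50; W sinα = -18.1
Slice 2: Δl = 2.5/cos1.1° = 2.500 m; N'_2 = 182·cos1.1° − 25·2.500 = 119.5; c'Δl = 10.50; W sinα = 3.5
Slice 3: Δl = 3.2/cos19.0° = 3.384 m; N'_3 = 206·cos19.0° − 13·3.384 = 150.8; c'Δl = 14.21; W sinα = 67.1
Slice 4: Δl = 3.2/cos42.0° = 4.306 m; N'_4 = 103·cos42.0° − 5·4.306 = 55.0; c'Δl = 18.09; W sinα = 68.9
Σc'Δl = 52.3 kN/m; ΣN' = 394.3 kN/m; ΣW sinα = 121.4 kN/m
Resisting = 52.3 + 394.3·tan31.8° = 52.3 + 244.5 = 296.8 kN/m
FS = 296.8 / 121.4 = 2.445

FS = 2.44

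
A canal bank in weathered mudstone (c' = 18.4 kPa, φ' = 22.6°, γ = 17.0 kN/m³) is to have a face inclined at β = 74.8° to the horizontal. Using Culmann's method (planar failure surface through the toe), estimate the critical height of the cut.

Culmann's analysis gives the critical failure plane at α_cr = (β + φ')/2 = (74.8 + 22.6)/2 = 48.7°, and the critical height
H_c = (4c'/γ) · sinβ cosφ' / [1 − cos(β − φ')]
    = (4·18.4/17.0) · sin74.8°·cos22.6° / [1 − cos(52.2°)]
    = 4.329 · 0.9650·0.9232 / [1 − 0.6129]
    = 4.329 · 0.8909 / 0.3871
    = 9.96 m

H_c = 9.96 m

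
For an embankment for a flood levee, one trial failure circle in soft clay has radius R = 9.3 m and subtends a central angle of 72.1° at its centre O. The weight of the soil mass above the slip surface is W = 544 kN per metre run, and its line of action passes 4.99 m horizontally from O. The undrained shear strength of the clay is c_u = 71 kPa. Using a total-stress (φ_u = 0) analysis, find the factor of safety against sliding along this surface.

Taking moments about the centre O, the resisting moment is provided by the undrained shear strength acting along the arc:
Arc length L_a = R·θ = 9.3·(72.1°·π/180) = 9.3·1.2584 = 11.70 m
M_R = c_u·L_a·R = 71·11.70·9.3 = 7727.5 kN·m/m
M_D = W·d = 544·4.99 = 2714.6 kN·m/m
FS = M_R / M_D = 7727.5 / 2714.6 = 2.847

FS = 2.85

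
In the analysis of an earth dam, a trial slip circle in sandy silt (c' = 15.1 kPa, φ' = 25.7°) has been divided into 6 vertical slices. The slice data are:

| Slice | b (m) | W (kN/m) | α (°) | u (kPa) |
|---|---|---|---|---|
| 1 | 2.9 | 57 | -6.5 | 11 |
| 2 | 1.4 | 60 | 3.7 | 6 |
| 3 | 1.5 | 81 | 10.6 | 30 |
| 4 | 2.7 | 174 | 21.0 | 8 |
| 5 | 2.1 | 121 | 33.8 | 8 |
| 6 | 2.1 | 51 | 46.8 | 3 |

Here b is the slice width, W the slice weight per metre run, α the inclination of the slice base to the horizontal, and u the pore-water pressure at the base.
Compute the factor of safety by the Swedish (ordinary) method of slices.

Ordinary method of slices: FS = Σ[c'·Δl_i + (W_i cosα_i − u_i·Δl_i)·tanφ'] / Σ W_i sinα_i, with Δl_i = b_i / cosα_i.
Slice 1: Δl = 2.9/cos(-6.5°) = 2.919 m; N'_1 = 57·cos(-6.5°) − 11·2.919 = 24.5; c'Δl = 44.07; W sinα = -6.5
Slice 2: Δl = 1.4/cos3.7° = 1.403 m; N'_2 = 60·cos3.7° − 6·1.403 = 51.5; c'Δl = 21.18; W sinα = 3.9
Slice 3: Δl = 1.5/cos10.6° = 1.526 m; N'_3 = 81·cos10.6° − 30·1.526 = 33.8; c'Δl = 23.04; W sinα = 14.9
Slice 4: Δl = 2.7/cos21.0° = 2.892 m; N'_4 = 174·cos21.0° − 8·2.892 = 139.3; c'Δl = 43.67; W sinα = 62.4
Slice 5: Δl = 2.1/cos33.8° = 2.527 m; N'_5 = 121·cos33.8° − 8·2.527 = 80.3; c'Δl = 38.16; W sinα = 67.3
Slice 6: Δl = 2.1/cos46.8° = 3.068 m; N'_6 = 51·cos46.8° − 3·3.068 = 25.7; c'Δl = 46.32; W sinα = 37.2
Σc'Δl = 216.5 kN/m; ΣN' = 355.2 kN/m; ΣW sinα = 179.2 kN/m
Resisting = 216.5 + 355.2·tan25.7° = 216.5 + 170.9 = 387.4 kN/m
FS = 387.4 / 179.2 = 2.162

FS = 2.16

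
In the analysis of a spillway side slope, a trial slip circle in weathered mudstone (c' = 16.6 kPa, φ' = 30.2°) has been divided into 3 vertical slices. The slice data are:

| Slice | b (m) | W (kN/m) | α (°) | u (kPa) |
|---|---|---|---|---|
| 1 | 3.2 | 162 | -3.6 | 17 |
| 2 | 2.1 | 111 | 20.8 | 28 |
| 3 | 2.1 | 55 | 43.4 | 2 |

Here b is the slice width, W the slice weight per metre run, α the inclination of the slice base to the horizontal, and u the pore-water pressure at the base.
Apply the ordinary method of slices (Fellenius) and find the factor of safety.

FS = 3.65

Ordinary method of slices: FS = Σ[c'·Δl_i + (W_i cosα_i − u_i·Δl_i)·tanφ'] / Σ W_i sinα_i, with Δl_i = b_i / cosα_i.
Slice 1: Δl = 3.2/cos(-3.6°) = 3.206 m; N'_1 = 162·cos(-3.6°) − 17·3.206 = 107.2; c'Δl = 53.23; W sinα = -10.2
Slice 2: Δl = 2.1/cos20.8° = 2.246 m; N'_2 = 111·cos20.8° − 28·2.246 = 40.9; c'Δl = 37.29; W sinα = 39.4
Slice 3: Δl = 2.1/cos43.4° = 2.890 m; N'_3 = 55·cos43.4° − 2·2.890 = 34.2; c'Δl = 47.98; W sinα = 37.8
Σc'Δl = 138.5 kN/m; ΣN' = 182.2 kN/m; ΣW sinα = 67.0 kN/m
Resisting = 138.5 + 182.2·tan30.2° = 138.5 + 106.1 = 244.5 kN/m
FS = 244.5 / 67.0 = 3.648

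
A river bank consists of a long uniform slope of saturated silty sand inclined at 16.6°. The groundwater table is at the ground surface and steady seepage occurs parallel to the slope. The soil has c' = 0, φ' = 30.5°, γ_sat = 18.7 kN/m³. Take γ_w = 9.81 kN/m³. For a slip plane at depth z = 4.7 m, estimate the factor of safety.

FS = 0.94

With seepage parallel to the slope and the water table at the surface, the effective normal stress on the slip plane uses the buoyant unit weight γ' = γ_sat − γ_w while the driving shear stress uses γ_sat:
FS = [c' + γ' z cos²β tanφ'] / [γ_sat z sinβ cosβ]
(For c' = 0 this reduces to FS = (γ'/γ_sat)·tanφ'/tanβ.)
γ' = 18.7 − 9.81 = 8.89 kN/m³
Numerator = 0.0 + 8.89·4.7·cos²16.6°·tan30.5° = 0.0 + 8.89·4.7·0.9184·0.5890 = 22.603 kPa
Denominator = 18.7·4.7·sin16.6°·cos16.6° = 18.7·4.7·0.2857·0.9583 = 24.063 kPa
FS = 22.603 / 24.063 = 0.939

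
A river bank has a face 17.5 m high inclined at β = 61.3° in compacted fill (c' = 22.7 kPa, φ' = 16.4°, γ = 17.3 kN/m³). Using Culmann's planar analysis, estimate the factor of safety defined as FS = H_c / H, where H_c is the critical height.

H_c = (4c'/γ) · sinβ cosφ' / [1 − cos(β − φ')]
    = (4·22.7/17.3) · sin61.3°·cos16.4° / [1 − cos44.9°]
    = 5.249 · 0.8415 / 0.2917 = 15.14 m
FS = H_c / H = 15.14 / 17.5 = 0.865

FS = 0.87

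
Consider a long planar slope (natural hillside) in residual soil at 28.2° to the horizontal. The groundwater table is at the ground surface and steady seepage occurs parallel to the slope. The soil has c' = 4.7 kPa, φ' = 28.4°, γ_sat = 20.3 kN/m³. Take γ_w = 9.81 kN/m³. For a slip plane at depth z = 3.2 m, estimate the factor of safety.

With seepage parallel to the slope and the water table at the surface, the effective normal stress on the slip plane uses the buoyant unit weight γ' = γ_sat − γ_w while the driving shear stress uses γ_sat:
FS = [c' + γ' z cos²β tanφ'] / [γ_sat z sinβ cosβ]
γ' = 20.3 − 9.81 = 10.49 kN/m³
Numerator = 4.7 + 10.49·3.2·cos²28.2°·tan28.4° = 4.7 + 10.49·3.2·0.7767·0.5407 = 18.797 kPa
Denominator = 20.3·3.2·sin28.2°·cos28.2° = 20.3·3.2·0.4726·0.8813 = 27.053 kPa
FS = 18.797 / 27.053 = 0.695

FS = 0.69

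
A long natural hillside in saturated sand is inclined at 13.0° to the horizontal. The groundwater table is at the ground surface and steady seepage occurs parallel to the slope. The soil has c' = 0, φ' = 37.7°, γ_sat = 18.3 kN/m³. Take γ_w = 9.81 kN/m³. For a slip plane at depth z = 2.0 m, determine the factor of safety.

With seepage parallel to the slope and the water table at the surface, the effective normal stress on the slip plane uses the buoyant unit weight γ' = γ_sat − γ_w while the driving shear stress uses γ_sat:
FS = [c' + γ' z cos²β tanφ'] / [γ_sat z sinβ cosβ]
(For c' = 0 this reduces to FS = (γ'/γ_sat)·tanφ'/tanβ.)
γ' = 18.3 − 9.81 = 8.49 kN/m³
Numerator = 0.0 + 8.49·2.0·cos²13.0°·tan37.7° = 0.0 + 8.49·2.0·0.9494·0.7729 = 12.460 kPa
Denominator = 18.3·2.0·sin13.0°·cos13.0° = 18.3·2.0·0.2250·0.9744 = 8.022 kPa
FS = 12.460 / 8.022 = 1.553

FS = 1.55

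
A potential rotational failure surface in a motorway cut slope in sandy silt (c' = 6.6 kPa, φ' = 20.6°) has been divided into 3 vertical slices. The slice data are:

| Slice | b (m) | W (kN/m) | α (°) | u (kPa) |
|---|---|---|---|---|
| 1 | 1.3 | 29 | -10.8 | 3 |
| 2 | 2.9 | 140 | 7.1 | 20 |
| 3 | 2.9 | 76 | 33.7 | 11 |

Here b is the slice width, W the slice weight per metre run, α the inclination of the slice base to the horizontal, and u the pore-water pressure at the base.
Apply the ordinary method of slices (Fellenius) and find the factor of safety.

Ordinary method of slices: FS = Σ[c'·Δl_i + (W_i cosα_i − u_i·Δl_i)·tanφ'] / Σ W_i sinα_i, with Δl_i = b_i / cosα_i.
Slice 1: Δl = 1.3/cos(-10.8°) = 1.323 m; N'_1 = 29·cos(-10.8°) − 3·1.323 = 24.5; c'Δl = 8.73; W sinα = -5.4
Slice 2: Δl = 2.9/cos7.1° = 2.922 m; N'_2 = 140·cos7.1° − 20·2.922 = 80.5; c'Δl = 19.29; W sinα = 17.3
Slice 3: Δl = 2.9/cos33.7° = 3.486 m; N'_3 = 76·cos33.7° − 11·3.486 = 24.9; c'Δl = 23.01; W sinα = 42.2
Σc'Δl = 51.0 kN/m; ΣN' = 129.9 kN/m; ΣW sinα = 54.0 kN/m
Resisting = 51.0 + 129.9·tan20.6° = 51.0 + 48.8 = 99.8 kN/m
FS = 99.8 / 54.0 = 1.848

FS = 1.85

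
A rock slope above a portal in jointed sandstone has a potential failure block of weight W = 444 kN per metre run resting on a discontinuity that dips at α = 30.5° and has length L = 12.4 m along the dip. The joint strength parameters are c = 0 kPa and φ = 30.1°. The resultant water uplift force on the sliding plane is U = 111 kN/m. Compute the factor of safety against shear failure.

FS = 0.70

Resolving the block weight along and normal to the plane and applying the Mohr–Coulomb strength on the joint:
N' = W cosα − U = 444·cos30.5° − 111 = 271.6 kN/m
Driving force T = W sinα = 444·sin30.5° = 225.3 kN/m
Resisting force R = c·L + N'·tanφ = 0·12.4 + 271.6·tan30.1° = 0.0 + 157.4 = 157.4 kN/m
FS = R / T = 157.4 / 225.3 = 0.699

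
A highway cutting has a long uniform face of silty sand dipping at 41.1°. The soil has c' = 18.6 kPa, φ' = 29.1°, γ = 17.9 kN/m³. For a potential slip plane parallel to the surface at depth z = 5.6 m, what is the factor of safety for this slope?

FS = 1.01

For an infinite slope with a slip plane parallel to the surface (no pore pressure): FS = [c' + γz cos²β tanφ'] / [γz sinβ cosβ].
γz = 17.9·5.6 = 100.24 kN/m²
Numerator = 18.6 + 100.24·cos²41.1°·tan29.1° = 18.6 + 100.24·0.5679·0.5566 = 50.282 kPa
Denominator = 100.24·sin41.1°·cos41.1° = 100.24·0.6574·0.7536 = 49.656 kPa
FS = 50.282 / 49.656 = 1.013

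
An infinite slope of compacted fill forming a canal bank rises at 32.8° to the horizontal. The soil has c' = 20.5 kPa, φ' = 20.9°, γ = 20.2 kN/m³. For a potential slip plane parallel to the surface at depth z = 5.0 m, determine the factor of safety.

FS = 1.04

For an infinite slope with a slip plane parallel to the surface (no pore pressure): FS = [c' + γz cos²β tanφ'] / [γz sinβ cosβ].
γz = 20.2·5.0 = 101.00 kN/m²
Numerator = 20.5 + 101.00·cos²32.8°·tan20.9° = 20.5 + 101.00·0.7066·0.3819 = 47.750 kPa
Denominator = 101.00·sin32.8°·cos32.8° = 101.00·0.5417·0.8406 = 45.990 kPa
FS = 47.750 / 45.990 = 1.038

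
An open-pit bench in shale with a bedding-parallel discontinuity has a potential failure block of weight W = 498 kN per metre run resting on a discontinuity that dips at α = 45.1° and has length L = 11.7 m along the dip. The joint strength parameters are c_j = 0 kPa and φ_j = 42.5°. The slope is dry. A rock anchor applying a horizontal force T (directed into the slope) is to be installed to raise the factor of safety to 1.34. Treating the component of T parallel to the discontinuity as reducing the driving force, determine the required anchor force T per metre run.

T = 94 kN/m

Resolving forces along and normal to the sliding plane, with the horizontal anchor force T adding T·sinα to the effective normal force and T·cosα acting up the plane against the driving force:
FS = [c_jL + (W cosα + T sinα) tanφ_j] / [W sinα − T cosα]
Without the anchor: N' = 351.5 kN/m, driving T_d = 352.8 kN/m, resisting R = 0·11.7 + 351.5·tan42.5° = 322.1 kN/m, FS = 0.91.
Setting FS = 1.34 and solving for T:
1.34·(352.8 − T cos45.1°) = 322.1 + T sin45.1°·tan42.5°
T·(sin45.1°·tan42.5° + 1.34·cos45.1°) = 1.34·352.8 − 322.1
T·(0.7083·0.9163 + 1.34·0.7059) = 472.7 − 322.1 = 150.6
T·1.5949 = 150.6
T = 94.4 kN/m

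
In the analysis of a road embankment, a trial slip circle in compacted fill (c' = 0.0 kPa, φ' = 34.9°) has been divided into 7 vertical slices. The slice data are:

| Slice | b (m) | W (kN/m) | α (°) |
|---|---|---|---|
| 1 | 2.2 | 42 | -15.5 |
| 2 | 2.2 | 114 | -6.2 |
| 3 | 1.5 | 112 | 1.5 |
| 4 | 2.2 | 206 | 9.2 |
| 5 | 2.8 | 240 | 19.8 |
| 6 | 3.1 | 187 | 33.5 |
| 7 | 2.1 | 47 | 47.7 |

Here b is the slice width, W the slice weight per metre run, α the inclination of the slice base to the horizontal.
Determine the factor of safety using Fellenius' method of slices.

FS = 2.66

Ordinary method of slices: FS = Σ[c'·Δl_i + (W_i cosα_i)·tanφ'] / Σ W_i sinα_i, with Δl_i = b_i / cosα_i.
Slice 1: Δl = 2.2/cos(-15.5°) = 2.283 m; N'_1 = 42·cos(-15.5°) = 40.5; c'Δl = 0.00; W sinα = -11.2
Slice 2: Δl = 2.2/cos(-6.2°) = 2.213 m; N'_2 = 114·cos(-6.2°) = 113.3; c'Δl = 0.00; W sinα = -12.3
Slice 3: Δl = 1.5/cos1.5° = 1.501 m; N'_3 = 112·cos1.5° = 112.0; c'Δl = 0.00; W sinα = 2.9
Slice 4: Δl = 2.2/cos9.2° = 2.229 m; N'_4 = 206·cos9.2° = 203.4; c'Δl = 0.00; W sinα = 32.9
Slice 5: Δl = 2.8/cos19.8° = 2.976 m; N'_5 = 240·cos19.8° = 225.8; c'Δl = 0.00; W sinα = 81.3
Slice 6: Δl = 3.1/cos33.5° = 3.718 m; N'_6 = 187·cos33.5° = 155.9; c'Δl = 0.00; W sinα = 103.2
Slice 7: Δl = 2.1/cos47.7° = 3.120 m; N'_7 = 47·cos47.7° = 31.6; c'Δl = 0.00; W sinα = 34.8
Σc'Δl = 0.0 kN/m; ΣN' = 882.5 kN/m; ΣW sinα = 231.6 kN/m
Resisting = 0.0 + 882.5·tan34.9° = 0.0 + 615.6 = 615.6 kN/m
FS = 615.6 / 231.6 = 2.658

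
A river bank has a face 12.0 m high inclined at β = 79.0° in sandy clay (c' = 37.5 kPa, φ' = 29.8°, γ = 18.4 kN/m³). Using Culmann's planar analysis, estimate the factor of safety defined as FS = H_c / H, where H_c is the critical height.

H_c = (4c'/γ) · sinβ cosφ' / [1 − cos(β − φ')]
    = (4·37.5/18.4) · sin79.0°·cos29.8° / [1 − cos49.2°]
    = 8.152 · 0.8518 / 0.3466 = 20.04 m
FS = H_c / H = 20.04 / 12.0 = 1.670

FS = 1.67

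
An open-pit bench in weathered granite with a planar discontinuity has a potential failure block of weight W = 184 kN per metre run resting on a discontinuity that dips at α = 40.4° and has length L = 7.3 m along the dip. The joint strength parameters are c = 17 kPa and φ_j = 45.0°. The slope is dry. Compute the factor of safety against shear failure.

Resolving the block weight along and normal to the plane and applying the Mohr–Coulomb strength on the joint:
N' = W cosα = 184·cos40.4° = 140.1 kN/m
Driving force T = W sinα = 184·sin40.4° = 119.3 kN/m
Resisting force R = c·L + N'·tanφ_j = 17·7.3 + 140.1·tan45.0° = 124.1 + 140.1 = 264.2 kN/m
FS = R / T = 264.2 / 119.3 = 2.216

FS = 2.22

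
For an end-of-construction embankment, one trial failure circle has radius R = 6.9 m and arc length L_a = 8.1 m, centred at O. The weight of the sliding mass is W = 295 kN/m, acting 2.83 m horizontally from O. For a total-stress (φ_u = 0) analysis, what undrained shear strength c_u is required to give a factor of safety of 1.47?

c_u = 22.0 kPa

FS = c_u·L_a·R / (W·d), so c_u = FS·W·d / (L_a·R).
c_u = 1.47·295·2.83 / (8.10·6.9) = 1227.2 / 55.89 = 21.96 kPa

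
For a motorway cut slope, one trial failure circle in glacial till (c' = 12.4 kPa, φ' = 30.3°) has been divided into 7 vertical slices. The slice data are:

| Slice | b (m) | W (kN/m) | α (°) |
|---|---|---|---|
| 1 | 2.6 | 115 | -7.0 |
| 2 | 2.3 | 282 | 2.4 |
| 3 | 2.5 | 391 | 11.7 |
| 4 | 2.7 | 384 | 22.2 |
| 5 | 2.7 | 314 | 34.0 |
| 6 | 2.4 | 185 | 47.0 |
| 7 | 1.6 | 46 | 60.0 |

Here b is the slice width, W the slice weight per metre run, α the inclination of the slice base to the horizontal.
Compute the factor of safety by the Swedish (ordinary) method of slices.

FS = 2.02

Ordinary method of slices: FS = Σ[c'·Δl_i + (W_i cosα_i)·tanφ'] / Σ W_i sinα_i, with Δl_i = b_i / cosα_i.
Slice 1: Δl = 2.6/cos(-7.0°) = 2.620 m; N'_1 = 115·cos(-7.0°) = 114.1; c'Δl = 32.48; W sinα = -14.0
Slice 2: Δl = 2.3/cos2.4° = 2.302 m; N'_2 = 282·cos2.4° = 281.8; c'Δl = 28.55; W sinα = 11.8
Slice 3: Δl = 2.5/cos11.7° = 2.553 m; N'_3 = 391·cos11.7° = 382.9; c'Δl = 31.66; W sinα = 79.3
Slice 4: Δl = 2.7/cos22.2° = 2.916 m; N'_4 = 384·cos22.2° = 355.5; c'Δl = 36.16; W sinα = 145.1
Slice 5: Δl = 2.7/cos34.0° = 3.257 m; N'_5 = 314·cos34.0° = 260.3; c'Δl = 40.38; W sinα = 175.6
Slice 6: Δl = 2.4/cos47.0° = 3.519 m; N'_6 = 185·cos47.0° = 126.2; c'Δl = 43.64; W sinα = 135.3
Slice 7: Δl = 1.6/cos60.0° = 3.200 m; N'_7 = 46·cos60.0° = 23.0; c'Δl = 39.68; W sinα = 39.8
Σc'Δl = 252.5 kN/m; ΣN' = 1543.8 kN/m; ΣW sinα = 572.9 kN/m
Resisting = 252.5 + 1543.8·tan30.3° = 252.5 + 902.1 = 1154.7 kN/m
FS = 1154.7 / 572.9 = 2.015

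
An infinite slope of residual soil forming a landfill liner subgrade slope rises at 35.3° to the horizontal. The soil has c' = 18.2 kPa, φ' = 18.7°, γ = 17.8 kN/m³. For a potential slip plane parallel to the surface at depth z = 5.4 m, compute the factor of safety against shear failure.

FS = 0.88

For an infinite slope with a slip plane parallel to the surface (no pore pressure): FS = [c' + γz cos²β tanφ'] / [γz sinβ cosβ].
γz = 17.8·5.4 = 96.12 kN/m²
Numerator = 18.2 + 96.12·cos²35.3°·tan18.7° = 18.2 + 96.12·0.6661·0.3385 = 39.871 kPa
Denominator = 96.12·sin35.3°·cos35.3° = 96.12·0.5779·0.8161 = 45.331 kPa
FS = 39.871 / 45.331 = 0.880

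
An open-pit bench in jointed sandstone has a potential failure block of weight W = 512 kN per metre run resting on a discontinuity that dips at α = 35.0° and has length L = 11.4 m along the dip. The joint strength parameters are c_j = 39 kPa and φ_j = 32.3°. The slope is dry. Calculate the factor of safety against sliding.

Resolving the block weight along and normal to the plane and applying the Mohr–Coulomb strength on the joint:
N' = W cosα = 512·cos35.0° = 419.4 kN/m
Driving force T = W sinα = 512·sin35.0° = 293.7 kN/m
Resisting force R = c_j·L + N'·tanφ_j = 39·11.4 + 419.4·tan32.3° = 444.6 + 265.1 = 709.7 kN/m
FS = R / T = 709.7 / 293.7 = 2.417

FS = 2.42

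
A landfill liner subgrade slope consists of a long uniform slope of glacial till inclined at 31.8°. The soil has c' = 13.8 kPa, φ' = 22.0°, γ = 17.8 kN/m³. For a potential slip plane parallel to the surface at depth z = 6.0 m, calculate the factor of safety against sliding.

For an infinite slope with a slip plane parallel to the surface (no pore pressure): FS = [c' + γz cos²β tanφ'] / [γz sinβ cosβ].
γz = 17.8·6.0 = 106.80 kN/m²
Numerator = 13.8 + 106.80·cos²31.8°·tan22.0° = 13.8 + 106.80·0.7223·0.4040 = 44.968 kPa
Denominator = 106.80·sin31.8°·cos31.8° = 106.80·0.5270·0.8499 = 47.831 kPa
FS = 44.968 / 47.831 = 0.940

FS = 0.94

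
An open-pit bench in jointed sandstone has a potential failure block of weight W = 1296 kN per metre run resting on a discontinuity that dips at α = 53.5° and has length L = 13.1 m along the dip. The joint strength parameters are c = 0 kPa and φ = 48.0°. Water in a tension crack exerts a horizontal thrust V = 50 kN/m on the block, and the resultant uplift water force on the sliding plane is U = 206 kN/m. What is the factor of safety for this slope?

Resolving the block weight along and normal to the plane and applying the Mohr–Coulomb strength on the joint:
N' = W cosα − U − V sinα = 1296·cos53.5° − 206 − 50·sin53.5° = 524.7 kN/m
Driving force T = W sinα + V cosα = 1296·sin53.5° + 50·cos53.5° = 1071.5 kN/m
Resisting force R = c·L + N'·tanφ = 0·13.1 + 524.7·tan48.0° = 0.0 + 582.7 = 582.7 kN/m
FS = R / T = 582.7 / 1071.5 = 0.544

FS = 0.54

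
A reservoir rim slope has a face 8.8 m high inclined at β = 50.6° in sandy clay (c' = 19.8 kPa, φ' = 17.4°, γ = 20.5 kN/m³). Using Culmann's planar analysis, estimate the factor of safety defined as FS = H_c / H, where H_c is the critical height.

FS = 1.98

H_c = (4c'/γ) · sinβ cosφ' / [1 − cos(β − φ')]
    = (4·19.8/20.5) · sin50.6°·cos17.4° / [1 − cos33.2°]
    = 3.863 · 0.7374 / 0.1632 = 17.45 m
FS = H_c / H = 17.45 / 8.8 = 1.983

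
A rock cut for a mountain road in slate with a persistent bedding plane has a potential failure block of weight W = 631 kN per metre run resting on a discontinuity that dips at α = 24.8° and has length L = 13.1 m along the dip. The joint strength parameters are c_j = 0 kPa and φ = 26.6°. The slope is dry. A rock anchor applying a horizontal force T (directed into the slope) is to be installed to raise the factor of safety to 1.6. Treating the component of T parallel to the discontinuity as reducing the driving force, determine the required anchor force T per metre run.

Resolving forces along and normal to the sliding plane, with the horizontal anchor force T adding T·sinα to the effective normal force and T·cosα acting up the plane against the driving force:
FS = [c_jL + (W cosα + T sinα) tanφ] / [W sinα − T cosα]
Without the anchor: N' = 572.8 kN/m, driving T_d = 264.7 kN/m, resisting R = 0·13.1 + 572.8·tan26.6° = 286.8 kN/m, FS = 1.08.
Setting FS = 1.6 and solving for T:
1.6·(264.7 − T cos24.8°) = 286.8 + T sin24.8°·tan26.6°
T·(sin24.8°·tan26.6° + 1.6·cos24.8°) = 1.6·264.7 − 286.8
T·(0.4195·0.5008 + 1.6·0.9078) = 423.5 − 286.8 = 136.6
T·1.6625 = 136.6
T = 82.2 kN/m

T = 82 kN/m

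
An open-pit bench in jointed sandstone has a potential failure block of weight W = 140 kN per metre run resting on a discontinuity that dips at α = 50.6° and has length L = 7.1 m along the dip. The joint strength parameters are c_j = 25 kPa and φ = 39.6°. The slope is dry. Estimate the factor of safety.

Resolving the block weight along and normal to the plane and applying the Mohr–Coulomb strength on the joint:
N' = W cosα = 140·cos50.6° = 88.9 kN/m
Driving force T = W sinα = 140·sin50.6° = 108.2 kN/m
Resisting force R = c_j·L + N'·tanφ = 25·7.1 + 88.9·tan39.6° = 177.5 + 73.5 = 251.0 kN/m
FS = R / T = 251.0 / 108.2 = 2.320

FS = 2.32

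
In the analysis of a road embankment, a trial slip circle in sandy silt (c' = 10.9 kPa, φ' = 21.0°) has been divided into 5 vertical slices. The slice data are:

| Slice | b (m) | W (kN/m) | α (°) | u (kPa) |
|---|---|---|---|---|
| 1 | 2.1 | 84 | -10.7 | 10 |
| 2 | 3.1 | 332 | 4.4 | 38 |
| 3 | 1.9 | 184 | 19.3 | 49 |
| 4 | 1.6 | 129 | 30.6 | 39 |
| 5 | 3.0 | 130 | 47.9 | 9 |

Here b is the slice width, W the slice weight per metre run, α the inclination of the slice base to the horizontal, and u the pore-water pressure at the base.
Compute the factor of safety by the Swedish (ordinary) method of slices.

FS = 1.35

Ordinary method of slices: FS = Σ[c'·Δl_i + (W_i cosα_i − u_i·Δl_i)·tanφ'] / Σ W_i sinα_i, with Δl_i = b_i / cosα_i.
Slice 1: Δl = 2.1/cos(-10.7°) = 2.137 m; N'_1 = 84·cos(-10.7°) − 10·2.137 = 61.2; c'Δl = 23.30; W sinα = -15.6
Slice 2: Δl = 3.1/cos4.4° = 3.109 m; N'_2 = 332·cos4.4° − 38·3.109 = 212.9; c'Δl = 33.89; W sinα = 25.5
Slice 3: Δl = 1.9/cos19.3° = 2.013 m; N'_3 = 184·cos19.3° − 49·2.013 = 75.0; c'Δl = 21.94; W sinα = 60.8
Slice 4: Δl = 1.6/cos30.6° = 1.859 m; N'_4 = 129·cos30.6° − 39·1.859 = 38.5; c'Δl = 20.26; W sinα = 65.7
Slice 5: Δl = 3.0/cos47.9° = 4.475 m; N'_5 = 130·cos47.9° − 9·4.475 = 46.9; c'Δl = 48.77; W sinα = 96.5
Σc'Δl = 148.2 kN/m; ΣN' = 434.5 kN/m; ΣW sinα = 232.8 kN/m
Resisting = 148.2 + 434.5·tan21.0° = 148.2 + 166.8 = 314.9 kN/m
FS = 314.9 / 232.8 = 1.353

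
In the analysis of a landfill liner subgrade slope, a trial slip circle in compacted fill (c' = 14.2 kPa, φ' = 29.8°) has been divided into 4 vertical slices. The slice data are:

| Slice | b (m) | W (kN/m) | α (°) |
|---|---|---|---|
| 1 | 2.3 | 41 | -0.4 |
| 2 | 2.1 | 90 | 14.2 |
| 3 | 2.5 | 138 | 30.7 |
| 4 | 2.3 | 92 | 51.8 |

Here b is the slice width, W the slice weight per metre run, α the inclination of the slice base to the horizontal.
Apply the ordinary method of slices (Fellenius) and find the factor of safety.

Ordinary method of slices: FS = Σ[c'·Δl_i + (W_i cosα_i)·tanφ'] / Σ W_i sinα_i, with Δl_i = b_i / cosα_i.
Slice 1: Δl = 2.3/cos(-0.4°) = 2.300 m; N'_1 = 41·cos(-0.4°) = 41.0; c'Δl = 32.66; W sinα = -0.3
Slice 2: Δl = 2.1/cos14.2° = 2.166 m; N'_2 = 90·cos14.2° = 87.3; c'Δl = 30.76; W sinα = 22.1
Slice 3: Δl = 2.5/cos30.7° = 2.907 m; N'_3 = 138·cos30.7° = 118.7; c'Δl = 41.29; W sinα = 70.5
Slice 4: Δl = 2.3/cos51.8° = 3.719 m; N'_4 = 92·cos51.8° = 56.9; c'Δl = 52.81; W sinα = 72.3
Σc'Δl = 157.5 kN/m; ΣN' = 303.8 kN/m; ΣW sinα = 164.5 kN/m
Resisting = 157.5 + 303.8·tan29.8° = 157.5 + 174.0 = 331.5 kN/m
FS = 331.5 / 164.5 = 2.015

FS = 2.01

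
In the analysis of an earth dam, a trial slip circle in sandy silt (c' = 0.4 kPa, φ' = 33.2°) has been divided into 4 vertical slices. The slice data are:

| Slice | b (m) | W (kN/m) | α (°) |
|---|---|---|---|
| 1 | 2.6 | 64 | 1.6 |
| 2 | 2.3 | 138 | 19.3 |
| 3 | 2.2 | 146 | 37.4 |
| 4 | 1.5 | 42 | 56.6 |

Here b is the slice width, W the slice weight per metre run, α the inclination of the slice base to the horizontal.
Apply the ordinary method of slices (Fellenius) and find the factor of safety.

Ordinary method of slices: FS = Σ[c'·Δl_i + (W_i cosα_i)·tanφ'] / Σ W_i sinα_i, with Δl_i = b_i / cosα_i.
Slice 1: Δl = 2.6/cos1.6° = 2.601 m; N'_1 = 64·cos1.6° = 64.0; c'Δl = 1.04; W sinα = 1.8
Slice 2: Δl = 2.3/cos19.3° = 2.437 m; N'_2 = 138·cos19.3° = 130.2; c'Δl = 0.97; W sinα = 45.6
Slice 3: Δl = 2.2/cos37.4° = 2.769 m; N'_3 = 146·cos37.4° = 116.0; c'Δl = 1.11; W sinα = 88.7
Slice 4: Δl = 1.5/cos56.6° = 2.725 m; N'_4 = 42·cos56.6° = 23.1; c'Δl = 1.09; W sinα = 35.1
Σc'Δl = 4.2 kN/m; ΣN' = 333.3 kN/m; ΣW sinα = 171.1 kN/m
Resisting = 4.2 + 333.3·tan33.2° = 4.2 + 218.1 = 222.3 kN/m
FS = 222.3 / 171.1 = 1.299

FS = 1.30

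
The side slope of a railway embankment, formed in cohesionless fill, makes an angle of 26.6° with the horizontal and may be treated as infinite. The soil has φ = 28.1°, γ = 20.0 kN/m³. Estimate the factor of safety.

For a dry cohesionless infinite slope the factor of safety is FS = tanφ / tanβ.
FS = tan28.1° / tan26.6° = 0.5340 / 0.5008 = 1.066

FS = 1.07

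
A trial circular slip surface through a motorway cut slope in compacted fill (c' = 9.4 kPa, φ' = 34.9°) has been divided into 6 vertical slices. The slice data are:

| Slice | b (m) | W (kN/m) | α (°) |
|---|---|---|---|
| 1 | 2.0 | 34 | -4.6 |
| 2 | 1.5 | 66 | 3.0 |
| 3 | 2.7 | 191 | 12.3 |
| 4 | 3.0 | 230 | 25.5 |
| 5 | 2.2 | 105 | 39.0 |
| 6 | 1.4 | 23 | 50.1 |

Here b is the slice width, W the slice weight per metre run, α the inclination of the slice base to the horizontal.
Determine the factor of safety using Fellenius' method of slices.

FS = 2.45

Ordinary method of slices: FS = Σ[c'·Δl_i + (W_i cosα_i)·tanφ'] / Σ W_i sinα_i, with Δl_i = b_i / cosα_i.
Slice 1: Δl = 2.0/cos(-4.6°) = 2.006 m; N'_1 = 34·cos(-4.6°) = 33.9; c'Δl = 18.86; W sinα = -2.7
Slice 2: Δl = 1.5/cos3.0° = 1.502 m; N'_2 = 66·cos3.0° = 65.9; c'Δl = 14.12; W sinα = 3.5
Slice 3: Δl = 2.7/cos12.3° = 2.763 m; N'_3 = 191·cos12.3° = 186.6; c'Δl = 25.98; W sinα = 40.7
Slice 4: Δl = 3.0/cos25.5° = 3.324 m; N'_4 = 230·cos25.5° = 207.6; c'Δl = 31.24; W sinα = 99.0
Slice 5: Δl = 2.2/cos39.0° = 2.831 m; N'_5 = 105·cos39.0° = 81.6; c'Δl = 26.61; W sinα = 66.1
Slice 6: Δl = 1.4/cos50.1° = 2.183 m; N'_6 = 23·cos50.1° = 14.8; c'Δl = 20.52; W sinα = 17.6
Σc'Δl = 137.3 kN/m; ΣN' = 590.4 kN/m; ΣW sinα = 224.2 kN/m
Resisting = 137.3 + 590.4·tan34.9° = 137.3 + 411.8 = 549.2 kN/m
FS = 549.2 / 224.2 = 2.450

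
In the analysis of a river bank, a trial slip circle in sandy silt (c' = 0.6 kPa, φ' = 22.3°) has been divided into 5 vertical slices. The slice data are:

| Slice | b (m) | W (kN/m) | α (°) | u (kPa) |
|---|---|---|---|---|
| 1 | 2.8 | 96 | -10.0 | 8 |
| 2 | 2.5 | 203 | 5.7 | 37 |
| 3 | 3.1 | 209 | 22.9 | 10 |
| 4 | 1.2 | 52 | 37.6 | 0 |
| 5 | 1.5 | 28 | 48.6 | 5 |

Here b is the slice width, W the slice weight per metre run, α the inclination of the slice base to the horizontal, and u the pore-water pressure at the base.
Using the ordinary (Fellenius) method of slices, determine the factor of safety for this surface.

FS = 1.21

Ordinary method of slices: FS = Σ[c'·Δl_i + (W_i cosα_i − u_i·Δl_i)·tanφ'] / Σ W_i sinα_i, with Δl_i = b_i / cosα_i.
Slice 1: Δl = 2.8/cos(-10.0°) = 2.843 m; N'_1 = 96·cos(-10.0°) − 8·2.843 = 71.8; c'Δl = 1.71; W sinα = -16.7
Slice 2: Δl = 2.5/cos5.7° = 2.512 m; N'_2 = 203·cos5.7° − 37·2.512 = 109.0; c'Δl = 1.51; W sinα = 20.2
Slice 3: Δl = 3.1/cos22.9° = 3.365 m; N'_3 = 209·cos22.9° − 10·3.365 = 158.9; c'Δl = 2.02; W sinα = 81.3
Slice 4: Δl = 1.2/cos37.6° = 1.515 m; N'_4 = 52·cos37.6° − 0·1.515 = 41.2; c'Δl = 0.91; W sinα = 31.7
Slice 5: Δl = 1.5/cos48.6° = 2.268 m; N'_5 = 28·cos48.6° − 5·2.268 = 7.2; c'Δl = 1.36; W sinα = 21.0
Σc'Δl = 7.5 kN/m; ΣN' = 388.1 kN/m; ΣW sinα = 137.5 kN/m
Resisting = 7.5 + 388.1·tan22.3° = 7.5 + 159.2 = 166.7 kN/m
FS = 166.7 / 137.5 = 1.212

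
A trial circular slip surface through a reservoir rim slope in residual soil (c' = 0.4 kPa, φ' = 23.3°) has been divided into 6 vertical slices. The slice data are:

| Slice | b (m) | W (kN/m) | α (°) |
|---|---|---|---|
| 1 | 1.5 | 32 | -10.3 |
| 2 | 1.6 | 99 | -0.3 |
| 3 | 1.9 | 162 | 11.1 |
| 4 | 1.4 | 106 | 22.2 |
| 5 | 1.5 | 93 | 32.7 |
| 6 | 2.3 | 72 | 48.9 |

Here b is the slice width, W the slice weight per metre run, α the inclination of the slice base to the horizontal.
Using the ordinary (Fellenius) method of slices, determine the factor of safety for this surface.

FS = 1.33

Ordinary method of slices: FS = Σ[c'·Δl_i + (W_i cosα_i)·tanφ'] / Σ W_i sinα_i, with Δl_i = b_i / cosα_i.
Slice 1: Δl = 1.5/cos(-10.3°) = 1.525 m; N'_1 = 32·cos(-10.3°) = 31.5; c'Δl = 0.61; W sinα = -5.7
Slice 2: Δl = 1.6/cos(-0.3°) = 1.600 m; N'_2 = 99·cos(-0.3°) = 99.0; c'Δl = 0.64; W sinα = -0.5
Slice 3: Δl = 1.9/cos11.1° = 1.936 m; N'_3 = 162·cos11.1° = 159.0; c'Δl = 0.77; W sinα = 31.2
Slice 4: Δl = 1.4/cos22.2° = 1.512 m; N'_4 = 106·cos22.2° = 98.1; c'Δl = 0.60; W sinα = 40.1
Slice 5: Δl = 1.5/cos32.7° = 1.783 m; N'_5 = 93·cos32.7° = 78.3; c'Δl = 0.71; W sinα = 50.2
Slice 6: Δl = 2.3/cos48.9° = 3.499 m; N'_6 = 72·cos48.9° = 47.3; c'Δl = 1.40; W sinα = 54.3
Σc'Δl = 4.7 kN/m; ΣN' = 513.2 kN/m; ΣW sinα = 169.5 kN/m
Resisting = 4.7 + 513.2·tan23.3° = 4.7 + 221.0 = 225.8 kN/m
FS = 225.8 / 169.5 = 1.332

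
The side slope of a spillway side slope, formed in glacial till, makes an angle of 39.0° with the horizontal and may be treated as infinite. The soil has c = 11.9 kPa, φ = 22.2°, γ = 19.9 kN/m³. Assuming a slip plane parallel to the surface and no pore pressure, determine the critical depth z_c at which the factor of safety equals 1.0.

Setting FS = 1.00 in FS = [c + γz cos²β tanφ] / [γz sinβ cosβ] and solving for z:
z = c / [γ cosβ (FS·sinβ − cosβ·tanφ)]
  = 11.9 / [19.9·cos39.0°·(1.00·sin39.0° − cos39.0°·tan22.2°)]
  = 11.9 / [19.9·0.7771·(1.00·0.6293 − 0.7771·0.4081)]
  = 11.9 / 4.8278 = 2.465 m

z_c = 2.46 m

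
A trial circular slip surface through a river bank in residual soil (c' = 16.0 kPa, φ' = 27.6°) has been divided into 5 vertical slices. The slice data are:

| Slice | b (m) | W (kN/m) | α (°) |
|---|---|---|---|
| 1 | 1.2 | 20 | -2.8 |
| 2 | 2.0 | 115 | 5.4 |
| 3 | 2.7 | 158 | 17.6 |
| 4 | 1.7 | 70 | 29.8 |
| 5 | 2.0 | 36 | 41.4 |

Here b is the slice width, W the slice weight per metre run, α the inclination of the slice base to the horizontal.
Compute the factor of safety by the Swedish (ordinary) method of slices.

Ordinary method of slices: FS = Σ[c'·Δl_i + (W_i cosα_i)·tanφ'] / Σ W_i sinα_i, with Δl_i = b_i / cosα_i.
Slice 1: Δl = 1.2/cos(-2.8°) = 1.201 m; N'_1 = 20·cos(-2.8°) = 20.0; c'Δl = 19.22; W sinα = -1.0
Slice 2: Δl = 2.0/cos5.4° = 2.009 m; N'_2 = 115·cos5.4° = 114.5; c'Δl = 32.14; W sinα = 10.8
Slice 3: Δl = 2.7/cos17.6° = 2.833 m; N'_3 = 158·cos17.6° = 150.6; c'Δl = 45.32; W sinα = 47.8
Slice 4: Δl = 1.7/cos29.8° = 1.959 m; N'_4 = 70·cos29.8° = 60.7; c'Δl = 31.34; W sinα = 34.8
Slice 5: Δl = 2.0/cos41.4° = 2.666 m; N'_5 = 36·cos41.4° = 27.0; c'Δl = 42.66; W sinα = 23.8
Σc'Δl = 170.7 kN/m; ΣN' = 372.8 kN/m; ΣW sinα = 116.2 kN/m
Resisting = 170.7 + 372.8·tan27.6° = 170.7 + 194.9 = 365.6 kN/m
FS = 365.6 / 116.2 = 3.146

FS = 3.15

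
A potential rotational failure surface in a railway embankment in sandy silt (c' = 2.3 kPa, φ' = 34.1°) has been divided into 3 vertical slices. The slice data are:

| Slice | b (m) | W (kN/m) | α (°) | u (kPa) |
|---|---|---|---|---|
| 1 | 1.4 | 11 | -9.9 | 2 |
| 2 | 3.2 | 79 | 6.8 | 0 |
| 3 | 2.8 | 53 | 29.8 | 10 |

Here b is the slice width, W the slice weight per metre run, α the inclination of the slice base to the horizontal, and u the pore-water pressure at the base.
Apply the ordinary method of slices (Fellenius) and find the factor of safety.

Ordinary method of slices: FS = Σ[c'·Δl_i + (W_i cosα_i − u_i·Δl_i)·tanφ'] / Σ W_i sinα_i, with Δl_i = b_i / cosα_i.
Slice 1: Δl = 1.4/cos(-9.9°) = 1.421 m; N'_1 = 11·cos(-9.9°) − 2·1.421 = 8.0; c'Δl = 3.27; W sinα = -1.9
Slice 2: Δl = 3.2/cos6.8° = 3.223 m; N'_2 = 79·cos6.8° − 0·3.223 = 78.4; c'Δl = 7.41; W sinα = 9.4
Slice 3: Δl = 2.8/cos29.8° = 3.227 m; N'_3 = 53·cos29.8° − 10·3.227 = 13.7; c'Δl = 7.42; W sinα = 26.3
Σc'Δl = 18.1 kN/m; ΣN' = 100.2 kN/m; ΣW sinα = 33.8 kN/m
Resisting = 18.1 + 100.2·tan34.1° = 18.1 + 67.8 = 85.9 kN/m
FS = 85.9 / 33.8 = 2.542

FS = 2.54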